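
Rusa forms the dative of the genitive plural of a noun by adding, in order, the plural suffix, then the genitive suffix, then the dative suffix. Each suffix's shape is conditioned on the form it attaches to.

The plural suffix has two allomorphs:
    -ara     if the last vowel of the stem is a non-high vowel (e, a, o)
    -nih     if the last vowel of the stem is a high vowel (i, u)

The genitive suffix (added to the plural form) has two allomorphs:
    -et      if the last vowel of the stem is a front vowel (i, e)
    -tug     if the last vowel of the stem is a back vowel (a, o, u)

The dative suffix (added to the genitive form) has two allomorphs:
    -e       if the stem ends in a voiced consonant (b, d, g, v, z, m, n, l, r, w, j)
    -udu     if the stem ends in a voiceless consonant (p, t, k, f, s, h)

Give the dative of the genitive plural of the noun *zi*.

*zi*: last vowel = /i/, a high vowel → -nih → *zinih*.
The last vowel of the plural form *zinih* is /i/, which is a front vowel, so the genitive suffix is -et, giving *zinihet*.
Since the final consonant of the genitive form *zinihet* is /t/ (voiceless), it takes -udu, giving *zinihetudu*.

zinihetudu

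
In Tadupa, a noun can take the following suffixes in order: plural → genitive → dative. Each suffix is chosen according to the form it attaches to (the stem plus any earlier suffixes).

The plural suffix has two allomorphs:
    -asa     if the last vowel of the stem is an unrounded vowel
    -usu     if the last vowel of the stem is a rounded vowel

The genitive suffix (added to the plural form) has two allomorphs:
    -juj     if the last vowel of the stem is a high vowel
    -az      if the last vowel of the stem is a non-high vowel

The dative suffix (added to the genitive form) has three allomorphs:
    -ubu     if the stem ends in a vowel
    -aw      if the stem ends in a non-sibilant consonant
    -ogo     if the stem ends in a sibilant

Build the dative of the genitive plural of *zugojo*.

zugojousujujaw

*zugojo*: last vowel = /o/, a rounded vowel → -usu → *zugojousu*.
The plural form *zugojousu*: last vowel = /u/, a high vowel → -juj → *zugojousujuj*.
The genitive form *zugojousujuj* — final sound /j/ (a non-sibilant consonant) → -aw → *zugojousujujaw*.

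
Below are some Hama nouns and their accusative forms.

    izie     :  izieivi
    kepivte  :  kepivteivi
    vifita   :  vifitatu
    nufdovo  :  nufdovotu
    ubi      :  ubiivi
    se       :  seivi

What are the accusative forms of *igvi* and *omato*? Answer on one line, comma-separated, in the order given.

igviivi, omatotu

The alternation tracks the last vowel of the stem — -ivi when the last vowel of the stem is a front vowel (*izie*, *kepivte*, *ubi*, *se*); -tu when the last vowel of the stem is a back vowel (*vifita*, *nufdovo*).
*igvi* — last vowel /i/ (a front vowel) → -ivi → *igviivi*.
The last vowel of *omato* is /o/, which is a back vowel, so the suffix is -tu, giving *omatotu*.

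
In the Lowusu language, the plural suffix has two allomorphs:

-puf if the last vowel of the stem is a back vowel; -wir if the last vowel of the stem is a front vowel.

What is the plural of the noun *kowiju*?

kowijupuf

The last vowel of *kowiju* is /u/, which is a back vowel, so the suffix is -puf, giving *kowijupuf*.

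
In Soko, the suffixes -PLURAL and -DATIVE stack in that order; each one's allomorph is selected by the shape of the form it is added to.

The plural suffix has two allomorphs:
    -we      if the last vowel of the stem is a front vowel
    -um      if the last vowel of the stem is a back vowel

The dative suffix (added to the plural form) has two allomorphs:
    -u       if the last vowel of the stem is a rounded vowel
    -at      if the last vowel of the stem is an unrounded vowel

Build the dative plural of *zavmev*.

*zavmev* — last vowel /e/ (a front vowel) → -we → *zavmevwe*.
The last vowel of the plural form *zavmevwe* is /e/, which is an unrounded vowel, so the dative suffix is -at, giving *zavmevweat*.

zavmevweat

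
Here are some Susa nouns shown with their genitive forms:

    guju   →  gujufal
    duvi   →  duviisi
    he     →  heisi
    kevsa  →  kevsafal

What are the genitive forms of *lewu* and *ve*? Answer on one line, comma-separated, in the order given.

lewufal, veisi

The suffix is conditioned by the last vowel: -isi when the last vowel of the stem is a front vowel (*duvi*, *he*); -fal when the last vowel of the stem is a back vowel (*guju*, *kevsa*).
*lewu*: last vowel = /u/, a back vowel → -fal → *lewufal*.
The last vowel of *ve* is /e/, which is a front vowel, so the suffix is -isi, giving *veisi*.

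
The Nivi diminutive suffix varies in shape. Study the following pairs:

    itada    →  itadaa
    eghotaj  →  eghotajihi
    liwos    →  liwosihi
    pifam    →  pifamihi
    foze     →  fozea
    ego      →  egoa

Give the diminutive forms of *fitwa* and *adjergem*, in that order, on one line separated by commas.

fitwaa, adjergemihi

Looking at the final sound of each stem: -ihi when the stem ends in a consonant (*eghotaj*, *liwos*, *pifam*); -a when the stem ends in a vowel (*itada*, *foze*, *ego*).
The final sound of *fitwa* is /a/, which is a vowel, so the suffix is -a, giving *fitwaa*.
The final sound of *adjergem* is /m/, which is a consonant, so the suffix is -ihi, giving *adjergemihi*.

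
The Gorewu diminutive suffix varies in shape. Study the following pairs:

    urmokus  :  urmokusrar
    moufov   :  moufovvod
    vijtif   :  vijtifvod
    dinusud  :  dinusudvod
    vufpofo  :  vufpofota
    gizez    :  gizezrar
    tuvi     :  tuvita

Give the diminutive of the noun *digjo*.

The alternation tracks the final sound of the stem — -rar when the stem ends in a sibilant (*urmokus*, *gizez*); -vod when the stem ends in a non-sibilant consonant (*moufov*, *vijtif*, *dinusud*); -ta when the stem ends in a vowel (*vufpofo*, *tuvi*).
*digjo* — final sound /o/ (a vowel) → -ta → *digjota*.

digjota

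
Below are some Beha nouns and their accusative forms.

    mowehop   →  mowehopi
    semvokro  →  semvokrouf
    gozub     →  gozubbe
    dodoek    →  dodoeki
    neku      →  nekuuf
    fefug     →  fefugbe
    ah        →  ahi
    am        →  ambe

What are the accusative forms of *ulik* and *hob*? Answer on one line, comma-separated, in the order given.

Looking at the final sound of each stem: -i when the stem ends in a voiceless consonant (*mowehop*, *dodoek*, *ah*); -be when the stem ends in a voiced consonant (*gozub*, *fefug*, *am*); -uf when the stem ends in a vowel (*semvokro*, *neku*).
*ulik*: final sound = /k/, a voiceless consonant → -i → *uliki*.
*hob* — final sound /b/ (a voiced consonant) → -be → *hobbe*.

uliki, hobbe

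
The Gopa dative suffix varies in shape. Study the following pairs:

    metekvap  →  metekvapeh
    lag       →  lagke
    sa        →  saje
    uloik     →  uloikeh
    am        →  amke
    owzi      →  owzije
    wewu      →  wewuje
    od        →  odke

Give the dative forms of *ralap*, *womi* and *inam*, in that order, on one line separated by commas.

ralapeh, womije, inamke

The alternation tracks the final sound of the stem — -eh when the stem ends in a voiceless consonant (*metekvap*, *uloik*); -ke when the stem ends in a voiced consonant (*lag*, *am*, *od*); -je when the stem ends in a vowel (*sa*, *owzi*, *wewu*).
Since the final sound of *ralap* is /p/ (a voiceless consonant), it takes -eh, giving *ralapeh*.
*womi*: final sound = /i/, a vowel → -je → *womije*.
*inam*: final sound = /m/, a voiced consonant → -ke → *inamke*.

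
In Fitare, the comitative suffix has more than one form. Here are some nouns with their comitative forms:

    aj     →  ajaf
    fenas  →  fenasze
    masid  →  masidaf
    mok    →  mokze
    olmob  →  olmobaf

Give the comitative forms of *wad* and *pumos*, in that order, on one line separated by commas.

wadaf, pumosze

The suffix is conditioned by the final consonant: -ze when the stem ends in a voiceless consonant (*fenas*, *mok*); -af when the stem ends in a voiced consonant (*aj*, *masid*, *olmob*).
*wad*: final consonant = /d/, voiced → -af → *wadaf*.
*pumos*: final consonant = /s/, voiceless → -ze → *pumosze*.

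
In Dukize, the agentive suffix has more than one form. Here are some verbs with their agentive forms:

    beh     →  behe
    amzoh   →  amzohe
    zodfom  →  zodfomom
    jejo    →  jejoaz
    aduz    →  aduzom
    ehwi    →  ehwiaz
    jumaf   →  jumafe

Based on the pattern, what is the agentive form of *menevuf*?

The suffix is conditioned by the final sound: -e when the stem ends in a voiceless consonant (*beh*, *amzoh*, *jumaf*); -om when the stem ends in a voiced consonant (*zodfom*, *aduz*); -az when the stem ends in a vowel (*jejo*, *ehwi*).
The final sound of *menevuf* is /f/, which is a voiceless consonant, so the suffix is -e, giving *menevufe*.

menevufe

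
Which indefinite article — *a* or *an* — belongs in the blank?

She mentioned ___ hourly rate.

an

The indefinite article is chosen by the initial *sound* of the following word, not its spelling.
*hourly* begins with the sound /aʊ/ (silent h) — a vowel sound.
So the article is *an*: She mentioned an hourly rate.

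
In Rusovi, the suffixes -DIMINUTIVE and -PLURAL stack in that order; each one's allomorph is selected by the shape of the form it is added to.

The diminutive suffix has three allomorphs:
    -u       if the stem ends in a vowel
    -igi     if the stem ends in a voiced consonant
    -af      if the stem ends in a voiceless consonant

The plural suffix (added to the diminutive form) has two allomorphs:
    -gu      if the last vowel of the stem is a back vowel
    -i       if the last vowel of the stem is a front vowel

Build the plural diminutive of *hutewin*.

The final sound of *hutewin* is /n/, which is a voiced consonant, so the diminutive suffix is -igi, giving *hutewinigi*.
The last vowel of the diminutive form *hutewinigi* is /i/, which is a front vowel, so the plural suffix is -i, giving *hutewinigii*.

hutewinigii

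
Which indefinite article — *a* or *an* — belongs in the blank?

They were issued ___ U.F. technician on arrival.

a

The indefinite article is chosen by the initial *sound* of the following word, not its spelling.
The initialism *U.F.* is read letter by letter; the first letter, U, is pronounced /juː/, which begins with a consonant sound.
So the article is *a*: They were issued a U.F. technician on arrival.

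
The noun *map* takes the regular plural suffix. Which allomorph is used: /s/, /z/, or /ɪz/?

/s/

The stem *map* ends in a voiceless non-sibilant consonant.
The plural suffix surfaces as /ɪz/ after sibilants, /s/ after other voiceless consonants, and /z/ after other voiced sounds.
So the plural -s on *map* is pronounced /s/.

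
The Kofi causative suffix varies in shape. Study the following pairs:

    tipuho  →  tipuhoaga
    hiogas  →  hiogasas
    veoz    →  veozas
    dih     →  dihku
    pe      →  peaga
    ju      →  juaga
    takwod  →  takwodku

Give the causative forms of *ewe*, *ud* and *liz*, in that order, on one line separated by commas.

The pattern is sibilance of the final sound: -as when the stem ends in a sibilant (*hiogas*, *veoz*); -ku when the stem ends in a non-sibilant consonant (*dih*, *takwod*); -aga when the stem ends in a vowel (*tipuho*, *pe*, *ju*).
The final sound of *ewe* is /e/, which is a vowel, so the suffix is -aga, giving *eweaga*.
The final sound of *ud* is /d/, which is a non-sibilant consonant, so the suffix is -ku, giving *udku*.
*liz* — final sound /z/ (a sibilant) → -as → *lizas*.

eweaga, udku, lizas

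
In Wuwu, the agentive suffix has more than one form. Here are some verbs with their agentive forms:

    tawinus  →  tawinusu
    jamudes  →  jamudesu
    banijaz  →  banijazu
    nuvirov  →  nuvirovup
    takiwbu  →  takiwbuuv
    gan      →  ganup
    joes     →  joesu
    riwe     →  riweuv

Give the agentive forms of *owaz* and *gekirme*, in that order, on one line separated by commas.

owazu, gekirmeuv

Looking at the final sound of each stem: -u when the stem ends in a sibilant (*tawinus*, *jamudes*, *banijaz*, *joes*); -up when the stem ends in a non-sibilant consonant (*nuvirov*, *gan*); -uv when the stem ends in a vowel (*takiwbu*, *riwe*).
*owaz* — final sound /z/ (a sibilant) → -u → *owazu*.
The final sound of *gekirme* is /e/, which is a vowel, so the suffix is -uv, giving *gekirmeuv*.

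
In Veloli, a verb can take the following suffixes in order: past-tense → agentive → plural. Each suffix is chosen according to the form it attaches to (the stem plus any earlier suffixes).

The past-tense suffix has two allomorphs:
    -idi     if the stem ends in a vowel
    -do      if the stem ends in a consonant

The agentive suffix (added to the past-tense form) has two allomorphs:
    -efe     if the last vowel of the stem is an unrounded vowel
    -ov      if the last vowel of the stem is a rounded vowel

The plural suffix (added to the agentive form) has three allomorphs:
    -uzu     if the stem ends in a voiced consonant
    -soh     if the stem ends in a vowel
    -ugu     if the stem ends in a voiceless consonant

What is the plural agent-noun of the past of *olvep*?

olvepdoovuzu

The final sound of *olvep* is /p/, which is a consonant, so the past-tense suffix is -do, giving *olvepdo*.
The past-tense form *olvepdo*: last vowel = /o/, a rounded vowel → -ov → *olvepdoov*.
Since the final sound of the agentive form *olvepdoov* is /v/ (a voiced consonant), it takes -uzu, giving *olvepdoovuzu*.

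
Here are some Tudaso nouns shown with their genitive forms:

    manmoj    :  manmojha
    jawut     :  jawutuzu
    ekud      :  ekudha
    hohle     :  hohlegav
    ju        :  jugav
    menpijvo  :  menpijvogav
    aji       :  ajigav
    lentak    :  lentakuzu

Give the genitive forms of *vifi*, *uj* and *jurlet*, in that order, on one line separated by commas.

The suffix is conditioned by the final sound: -uzu when the stem ends in a voiceless consonant (*jawut*, *lentak*); -ha when the stem ends in a voiced consonant (*manmoj*, *ekud*); -gav when the stem ends in a vowel (*hohle*, *ju*, *menpijvo*, *aji*).
*vifi*: final sound = /i/, a vowel → -gav → *vifigav*.
*uj*: final sound = /j/, a voiced consonant → -ha → *ujha*.
The final sound of *jurlet* is /t/, which is a voiceless consonant, so the suffix is -uzu, giving *jurletuzu*.

vifigav, ujha, jurletuzu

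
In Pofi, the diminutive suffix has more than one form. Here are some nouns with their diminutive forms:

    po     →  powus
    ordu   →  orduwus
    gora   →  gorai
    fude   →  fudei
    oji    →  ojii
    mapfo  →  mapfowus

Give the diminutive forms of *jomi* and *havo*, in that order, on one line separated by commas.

jomii, havowus

The pattern is rounding harmony: -wus when the last vowel of the stem is a rounded vowel (*po*, *ordu*, *mapfo*); -i when the last vowel of the stem is an unrounded vowel (*gora*, *fude*, *oji*).
The last vowel of *jomi* is /i/, which is an unrounded vowel, so the suffix is -i, giving *jomii*.
Since the last vowel of *havo* is /o/ (a rounded vowel), it takes -wus, giving *havowus*.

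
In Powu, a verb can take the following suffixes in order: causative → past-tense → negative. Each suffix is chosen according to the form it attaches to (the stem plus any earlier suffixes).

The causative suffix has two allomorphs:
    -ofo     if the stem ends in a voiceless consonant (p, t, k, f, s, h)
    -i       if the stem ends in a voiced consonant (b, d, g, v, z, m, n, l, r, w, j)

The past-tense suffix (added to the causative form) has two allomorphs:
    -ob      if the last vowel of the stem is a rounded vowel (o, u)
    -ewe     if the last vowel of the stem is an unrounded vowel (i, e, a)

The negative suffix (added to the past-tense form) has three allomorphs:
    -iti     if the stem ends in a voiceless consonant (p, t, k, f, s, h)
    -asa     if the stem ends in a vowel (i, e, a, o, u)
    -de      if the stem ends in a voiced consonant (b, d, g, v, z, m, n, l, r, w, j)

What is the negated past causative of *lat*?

The final consonant of *lat* is /t/, which is voiceless, so the causative suffix is -ofo, giving *latofo*.
Since the last vowel of the causative form *latofo* is /o/ (a rounded vowel), it takes -ob, giving *latofoob*.
The past-tense form *latofoob*: final sound = /b/, a voiced consonant → -de → *latofoobde*.

latofoobde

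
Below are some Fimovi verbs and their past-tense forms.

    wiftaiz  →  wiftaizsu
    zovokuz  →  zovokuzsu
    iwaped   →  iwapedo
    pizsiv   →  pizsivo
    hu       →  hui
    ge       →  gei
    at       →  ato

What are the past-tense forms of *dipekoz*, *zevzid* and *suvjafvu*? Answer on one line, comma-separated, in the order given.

dipekozsu, zevzido, suvjafvui

The pattern is sibilance of the final sound: -su when the stem ends in a sibilant (*wiftaiz*, *zovokuz*); -o when the stem ends in a non-sibilant consonant (*iwaped*, *pizsiv*, *at*); -i when the stem ends in a vowel (*hu*, *ge*).
*dipekoz* — final sound /z/ (a sibilant) → -su → *dipekozsu*.
The final sound of *zevzid* is /d/, which is a non-sibilant consonant, so the suffix is -o, giving *zevzido*.
The final sound of *suvjafvu* is /u/, which is a vowel, so the suffix is -i, giving *suvjafvui*.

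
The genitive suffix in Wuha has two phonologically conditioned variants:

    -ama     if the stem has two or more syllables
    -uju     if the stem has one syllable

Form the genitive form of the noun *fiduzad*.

fiduzadama

With 3 syllables, *fiduzad* takes -ama → *fiduzadama*.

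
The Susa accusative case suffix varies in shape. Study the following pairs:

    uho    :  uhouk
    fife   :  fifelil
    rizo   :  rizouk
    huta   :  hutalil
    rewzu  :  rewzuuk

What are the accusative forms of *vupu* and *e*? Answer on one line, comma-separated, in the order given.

vupuuk, elil

The suffix is conditioned by the last vowel: -uk when the last vowel of the stem is a rounded vowel (*uho*, *rizo*, *rewzu*); -lil when the last vowel of the stem is an unrounded vowel (*fife*, *huta*).
The last vowel of *vupu* is /u/, which is a rounded vowel, so the suffix is -uk, giving *vupuuk*.
Since the last vowel of *e* is /e/ (an unrounded vowel), it takes -lil, giving *elil*.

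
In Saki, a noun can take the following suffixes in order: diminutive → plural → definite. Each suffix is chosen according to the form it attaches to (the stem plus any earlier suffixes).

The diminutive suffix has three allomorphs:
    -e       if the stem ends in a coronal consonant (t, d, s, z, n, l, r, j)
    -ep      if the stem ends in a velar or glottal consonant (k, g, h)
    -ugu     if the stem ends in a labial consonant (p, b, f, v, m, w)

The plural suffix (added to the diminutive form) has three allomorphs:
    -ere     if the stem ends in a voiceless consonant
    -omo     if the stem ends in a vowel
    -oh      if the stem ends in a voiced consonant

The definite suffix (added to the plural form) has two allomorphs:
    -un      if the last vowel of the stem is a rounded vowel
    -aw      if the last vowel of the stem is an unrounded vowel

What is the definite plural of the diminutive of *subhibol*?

subhiboleomoun

*subhibol*: final consonant = /l/, coronal → -e → *subhibole*.
The diminutive form *subhibole* — final sound /e/ (a vowel) → -omo → *subhiboleomo*.
The plural form *subhiboleomo*: last vowel = /o/, a rounded vowel → -un → *subhiboleomoun*.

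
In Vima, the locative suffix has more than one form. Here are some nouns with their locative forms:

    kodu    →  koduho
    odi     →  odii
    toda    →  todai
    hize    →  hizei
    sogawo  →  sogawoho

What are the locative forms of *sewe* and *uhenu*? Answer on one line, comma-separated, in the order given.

The suffix is conditioned by the last vowel: -ho when the last vowel of the stem is a rounded vowel (*kodu*, *sogawo*); -i when the last vowel of the stem is an unrounded vowel (*odi*, *toda*, *hize*).
Since the last vowel of *sewe* is /e/ (an unrounded vowel), it takes -i, giving *sewei*.
*uhenu* — last vowel /u/ (a rounded vowel) → -ho → *uhenuho*.

sewei, uhenuho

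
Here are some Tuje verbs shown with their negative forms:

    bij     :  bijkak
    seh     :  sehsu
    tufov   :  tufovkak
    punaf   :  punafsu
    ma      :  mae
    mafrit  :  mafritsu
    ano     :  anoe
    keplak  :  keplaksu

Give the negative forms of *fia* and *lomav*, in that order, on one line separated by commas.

The suffix is conditioned by the final sound: -su when the stem ends in a voiceless consonant (*seh*, *punaf*, *mafrit*, *keplak*); -kak when the stem ends in a voiced consonant (*bij*, *tufov*); -e when the stem ends in a vowel (*ma*, *ano*).
*fia*: final sound = /a/, a vowel → -e → *fiae*.
Since the final sound of *lomav* is /v/ (a voiced consonant), it takes -kak, giving *lomavkak*.

fiae, lomavkak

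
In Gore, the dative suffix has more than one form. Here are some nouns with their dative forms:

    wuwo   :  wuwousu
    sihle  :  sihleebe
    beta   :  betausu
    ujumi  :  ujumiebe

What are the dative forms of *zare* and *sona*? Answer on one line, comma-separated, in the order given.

The pattern is front/back vowel harmony: -ebe when the last vowel of the stem is a front vowel (*sihle*, *ujumi*); -usu when the last vowel of the stem is a back vowel (*wuwo*, *beta*).
*zare* — last vowel /e/ (a front vowel) → -ebe → *zareebe*.
The last vowel of *sona* is /a/, which is a back vowel, so the suffix is -usu, giving *sonausu*.

zareebe, sonausu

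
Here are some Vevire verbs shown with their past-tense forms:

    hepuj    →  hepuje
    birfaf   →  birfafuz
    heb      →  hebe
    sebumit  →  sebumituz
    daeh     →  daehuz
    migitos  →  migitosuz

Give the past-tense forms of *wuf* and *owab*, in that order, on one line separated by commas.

The alternation tracks the final consonant of the stem — -uz when the stem ends in a voiceless consonant (*birfaf*, *sebumit*, *daeh*, *migitos*); -e when the stem ends in a voiced consonant (*hepuj*, *heb*).
*wuf*: final consonant = /f/, voiceless → -uz → *wufuz*.
Since the final consonant of *owab* is /b/ (voiced), it takes -e, giving *owabe*.

wufuz, owabe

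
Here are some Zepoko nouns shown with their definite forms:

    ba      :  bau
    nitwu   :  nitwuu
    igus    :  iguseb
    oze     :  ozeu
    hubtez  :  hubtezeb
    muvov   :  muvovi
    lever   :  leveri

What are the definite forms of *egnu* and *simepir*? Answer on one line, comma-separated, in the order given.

egnuu, simepiri

The pattern is sibilance of the final sound: -eb when the stem ends in a sibilant (*igus*, *hubtez*); -i when the stem ends in a non-sibilant consonant (*muvov*, *lever*); -u when the stem ends in a vowel (*ba*, *nitwu*, *oze*).
Since the final sound of *egnu* is /u/ (a vowel), it takes -u, giving *egnuu*.
The final sound of *simepir* is /r/, which is a non-sibilant consonant, so the suffix is -i, giving *simepiri*.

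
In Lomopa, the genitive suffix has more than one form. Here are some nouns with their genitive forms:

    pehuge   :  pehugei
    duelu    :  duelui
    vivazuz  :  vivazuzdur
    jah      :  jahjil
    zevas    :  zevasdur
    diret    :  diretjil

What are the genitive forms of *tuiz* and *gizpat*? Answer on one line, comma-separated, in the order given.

tuizdur, gizpatjil

Looking at the final sound of each stem: -dur when the stem ends in a sibilant (*vivazuz*, *zevas*); -jil when the stem ends in a non-sibilant consonant (*jah*, *diret*); -i when the stem ends in a vowel (*pehuge*, *duelu*).
Since the final sound of *tuiz* is /z/ (a sibilant), it takes -dur, giving *tuizdur*.
The final sound of *gizpat* is /t/, which is a non-sibilant consonant, so the suffix is -jil, giving *gizpatjil*.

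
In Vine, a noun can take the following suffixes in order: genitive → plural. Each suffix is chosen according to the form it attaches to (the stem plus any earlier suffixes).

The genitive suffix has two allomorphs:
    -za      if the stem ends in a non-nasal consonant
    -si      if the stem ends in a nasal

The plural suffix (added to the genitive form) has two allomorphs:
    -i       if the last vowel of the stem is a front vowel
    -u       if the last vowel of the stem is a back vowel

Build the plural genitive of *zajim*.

Since the final consonant of *zajim* is /m/ (a nasal), it takes -si, giving *zajimsi*.
The last vowel of the genitive form *zajimsi* is /i/, which is a front vowel, so the plural suffix is -i, giving *zajimsii*.

zajimsii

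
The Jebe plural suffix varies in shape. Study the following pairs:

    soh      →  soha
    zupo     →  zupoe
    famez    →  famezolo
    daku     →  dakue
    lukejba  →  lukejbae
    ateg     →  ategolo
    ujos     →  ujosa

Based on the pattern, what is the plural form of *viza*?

The suffix is conditioned by the final sound: -a when the stem ends in a voiceless consonant (*soh*, *ujos*); -olo when the stem ends in a voiced consonant (*famez*, *ateg*); -e when the stem ends in a vowel (*zupo*, *daku*, *lukejba*).
*viza* — final sound /a/ (a vowel) → -e → *vizae*.

vizae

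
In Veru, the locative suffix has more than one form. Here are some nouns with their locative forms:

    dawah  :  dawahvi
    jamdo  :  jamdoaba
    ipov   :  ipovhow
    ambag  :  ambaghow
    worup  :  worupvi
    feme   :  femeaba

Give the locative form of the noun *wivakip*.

wivakipvi

The alternation tracks the final sound of the stem — -vi when the stem ends in a voiceless consonant (*dawah*, *worup*); -how when the stem ends in a voiced consonant (*ipov*, *ambag*); -aba when the stem ends in a vowel (*jamdo*, *feme*).
The final sound of *wivakip* is /p/, which is a voiceless consonant, so the suffix is -vi, giving *wivakipvi*.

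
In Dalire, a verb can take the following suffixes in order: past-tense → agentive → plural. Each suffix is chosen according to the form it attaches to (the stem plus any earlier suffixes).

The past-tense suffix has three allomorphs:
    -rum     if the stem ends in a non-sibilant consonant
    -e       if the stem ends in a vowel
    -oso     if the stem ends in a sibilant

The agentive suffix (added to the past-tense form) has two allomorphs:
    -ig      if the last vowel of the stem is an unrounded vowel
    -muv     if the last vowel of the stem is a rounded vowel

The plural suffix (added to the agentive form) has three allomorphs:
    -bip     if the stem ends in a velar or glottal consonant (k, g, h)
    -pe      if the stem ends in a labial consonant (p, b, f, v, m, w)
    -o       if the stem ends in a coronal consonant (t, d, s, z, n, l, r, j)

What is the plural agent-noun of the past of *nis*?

nisosomuvpe

*nis* — final sound /s/ (a sibilant) → -oso → *nisoso*.
The last vowel of the past-tense form *nisoso* is /o/, which is a rounded vowel, so the agentive suffix is -muv, giving *nisosomuv*.
The agentive form *nisosomuv*: final consonant = /v/, labial → -pe → *nisosomuvpe*.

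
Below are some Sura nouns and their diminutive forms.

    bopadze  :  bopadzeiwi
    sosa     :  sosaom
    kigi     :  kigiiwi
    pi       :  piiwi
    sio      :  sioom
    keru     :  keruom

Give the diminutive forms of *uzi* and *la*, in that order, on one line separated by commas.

uziiwi, laom

The alternation tracks the last vowel of the stem — -iwi when the last vowel of the stem is a front vowel (*bopadze*, *kigi*, *pi*); -om when the last vowel of the stem is a back vowel (*sosa*, *sio*, *keru*).
*uzi*: last vowel = /i/, a front vowel → -iwi → *uziiwi*.
Since the last vowel of *la* is /a/ (a back vowel), it takes -om, giving *laom*.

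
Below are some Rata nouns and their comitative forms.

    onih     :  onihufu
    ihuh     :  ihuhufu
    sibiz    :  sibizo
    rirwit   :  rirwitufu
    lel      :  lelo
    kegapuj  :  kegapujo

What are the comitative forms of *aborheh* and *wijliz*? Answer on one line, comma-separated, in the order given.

aborhehufu, wijlizo

The alternation tracks the final consonant of the stem — -ufu when the stem ends in a voiceless consonant (*onih*, *ihuh*, *rirwit*); -o when the stem ends in a voiced consonant (*sibiz*, *lel*, *kegapuj*).
*aborheh* — final consonant /h/ (voiceless) → -ufu → *aborhehufu*.
*wijliz*: final consonant = /z/, voiced → -o → *wijlizo*.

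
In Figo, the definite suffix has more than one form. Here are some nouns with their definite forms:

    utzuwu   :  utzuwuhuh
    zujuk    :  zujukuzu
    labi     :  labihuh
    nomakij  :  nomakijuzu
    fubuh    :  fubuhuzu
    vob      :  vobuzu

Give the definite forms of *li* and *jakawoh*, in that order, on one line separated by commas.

lihuh, jakawohuzu

The alternation tracks the final sound of the stem — -uzu when the stem ends in a consonant (*zujuk*, *nomakij*, *fubuh*, *vob*); -huh when the stem ends in a vowel (*utzuwu*, *labi*).
*li* — final sound /i/ (a vowel) → -huh → *lihuh*.
Since the final sound of *jakawoh* is /h/ (a consonant), it takes -uzu, giving *jakawohuzu*.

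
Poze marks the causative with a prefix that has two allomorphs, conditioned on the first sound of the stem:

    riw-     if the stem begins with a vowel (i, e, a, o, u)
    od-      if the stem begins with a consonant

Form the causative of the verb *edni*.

riwedni

Since the first sound of *edni* is /e/ (a vowel), it takes riw-, giving *riwedni*.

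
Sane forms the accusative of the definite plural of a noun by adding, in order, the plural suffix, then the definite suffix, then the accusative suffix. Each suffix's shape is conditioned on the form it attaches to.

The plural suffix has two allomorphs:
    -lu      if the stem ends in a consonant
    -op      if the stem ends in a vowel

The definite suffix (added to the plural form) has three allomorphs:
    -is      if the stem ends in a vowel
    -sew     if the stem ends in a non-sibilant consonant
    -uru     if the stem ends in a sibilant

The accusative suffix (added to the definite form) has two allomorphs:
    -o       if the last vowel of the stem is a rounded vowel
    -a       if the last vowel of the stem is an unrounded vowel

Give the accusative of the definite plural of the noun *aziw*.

aziwluisa

The final sound of *aziw* is /w/, which is a consonant, so the plural suffix is -lu, giving *aziwlu*.
The plural form *aziwlu*: final sound = /u/, a vowel → -is → *aziwluis*.
The definite form *aziwluis*: last vowel = /i/, an unrounded vowel → -a → *aziwluisa*.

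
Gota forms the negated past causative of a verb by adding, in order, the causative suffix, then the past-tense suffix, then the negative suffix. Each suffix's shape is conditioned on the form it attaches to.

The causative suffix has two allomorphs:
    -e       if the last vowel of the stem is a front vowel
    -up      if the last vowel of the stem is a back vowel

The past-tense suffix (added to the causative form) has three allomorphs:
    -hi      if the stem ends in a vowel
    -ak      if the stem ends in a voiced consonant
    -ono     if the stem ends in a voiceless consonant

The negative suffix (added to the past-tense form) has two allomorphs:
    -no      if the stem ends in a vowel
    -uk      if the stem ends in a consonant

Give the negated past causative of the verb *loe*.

loeehino

The last vowel of *loe* is /e/, which is a front vowel, so the causative suffix is -e, giving *loee*.
The causative form *loee*: final sound = /e/, a vowel → -hi → *loeehi*.
The final sound of the past-tense form *loeehi* is /i/, which is a vowel, so the negative suffix is -no, giving *loeehino*.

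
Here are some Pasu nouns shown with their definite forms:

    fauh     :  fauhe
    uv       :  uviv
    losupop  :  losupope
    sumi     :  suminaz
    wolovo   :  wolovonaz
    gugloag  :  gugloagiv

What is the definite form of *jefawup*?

jefawupe

The alternation tracks the final sound of the stem — -e when the stem ends in a voiceless consonant (*fauh*, *losupop*); -iv when the stem ends in a voiced consonant (*uv*, *gugloag*); -naz when the stem ends in a vowel (*sumi*, *wolovo*).
Since the final sound of *jefawup* is /p/ (a voiceless consonant), it takes -e, giving *jefawupe*.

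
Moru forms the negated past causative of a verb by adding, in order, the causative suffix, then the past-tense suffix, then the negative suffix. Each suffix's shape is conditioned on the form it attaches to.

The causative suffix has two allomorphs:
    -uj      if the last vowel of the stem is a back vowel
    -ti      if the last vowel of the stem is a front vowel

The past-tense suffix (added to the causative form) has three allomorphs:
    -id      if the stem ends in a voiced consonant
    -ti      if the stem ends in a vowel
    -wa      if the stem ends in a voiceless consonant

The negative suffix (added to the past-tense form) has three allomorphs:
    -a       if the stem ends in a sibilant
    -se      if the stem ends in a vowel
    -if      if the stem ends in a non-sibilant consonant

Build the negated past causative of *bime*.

The last vowel of *bime* is /e/, which is a front vowel, so the causative suffix is -ti, giving *bimeti*.
The causative form *bimeti* — final sound /i/ (a vowel) → -ti → *bimetiti*.
Since the final sound of the past-tense form *bimetiti* is /i/ (a vowel), it takes -se, giving *bimetitise*.

bimetitise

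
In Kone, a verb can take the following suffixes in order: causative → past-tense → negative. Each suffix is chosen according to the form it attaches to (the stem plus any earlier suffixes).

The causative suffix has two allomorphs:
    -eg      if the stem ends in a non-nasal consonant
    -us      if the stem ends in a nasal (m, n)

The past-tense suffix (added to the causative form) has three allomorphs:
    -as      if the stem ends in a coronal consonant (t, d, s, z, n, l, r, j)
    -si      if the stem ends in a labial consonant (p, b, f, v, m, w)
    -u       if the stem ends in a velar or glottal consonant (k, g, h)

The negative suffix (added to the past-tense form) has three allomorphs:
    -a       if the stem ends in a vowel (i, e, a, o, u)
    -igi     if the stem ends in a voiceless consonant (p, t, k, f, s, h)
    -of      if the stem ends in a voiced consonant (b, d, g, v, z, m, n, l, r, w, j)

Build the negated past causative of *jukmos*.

*jukmos* — final consonant /s/ (non-nasal) → -eg → *jukmoseg*.
Since the final consonant of the causative form *jukmoseg* is /g/ (velar/glottal), it takes -u, giving *jukmosegu*.
Since the final sound of the past-tense form *jukmosegu* is /u/ (a vowel), it takes -a, giving *jukmosegua*.

jukmosegua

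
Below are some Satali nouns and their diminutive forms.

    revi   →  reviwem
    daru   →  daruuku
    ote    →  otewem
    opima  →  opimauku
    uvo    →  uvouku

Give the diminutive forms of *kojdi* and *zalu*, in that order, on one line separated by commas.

Looking at the last vowel of each stem: -wem when the last vowel of the stem is a front vowel (*revi*, *ote*); -uku when the last vowel of the stem is a back vowel (*daru*, *opima*, *uvo*).
*kojdi*: last vowel = /i/, a front vowel → -wem → *kojdiwem*.
*zalu*: last vowel = /u/, a back vowel → -uku → *zaluuku*.

kojdiwem, zaluuku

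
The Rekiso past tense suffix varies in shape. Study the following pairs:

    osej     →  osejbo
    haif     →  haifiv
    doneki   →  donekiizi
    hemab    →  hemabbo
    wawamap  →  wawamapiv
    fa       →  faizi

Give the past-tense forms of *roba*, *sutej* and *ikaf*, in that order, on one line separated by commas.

Looking at the final sound of each stem: -iv when the stem ends in a voiceless consonant (*haif*, *wawamap*); -bo when the stem ends in a voiced consonant (*osej*, *hemab*); -izi when the stem ends in a vowel (*doneki*, *fa*).
*roba* — final sound /a/ (a vowel) → -izi → *robaizi*.
Since the final sound of *sutej* is /j/ (a voiced consonant), it takes -bo, giving *sutejbo*.
*ikaf*: final sound = /f/, a voiceless consonant → -iv → *ikafiv*.

robaizi, sutejbo, ikafiv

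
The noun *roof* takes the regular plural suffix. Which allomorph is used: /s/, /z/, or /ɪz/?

/s/

The stem *roof* ends in a voiceless non-sibilant consonant.
The plural suffix surfaces as /ɪz/ after sibilants, /s/ after other voiceless consonants, and /z/ after other voiced sounds.
So the plural -s on *roof* is pronounced /s/.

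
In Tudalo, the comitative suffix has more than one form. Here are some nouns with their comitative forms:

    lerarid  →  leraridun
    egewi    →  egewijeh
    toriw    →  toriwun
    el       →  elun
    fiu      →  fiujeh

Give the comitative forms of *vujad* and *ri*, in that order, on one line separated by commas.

The alternation tracks the final sound of the stem — -un when the stem ends in a consonant (*lerarid*, *toriw*, *el*); -jeh when the stem ends in a vowel (*egewi*, *fiu*).
*vujad* — final sound /d/ (a consonant) → -un → *vujadun*.
*ri*: final sound = /i/, a vowel → -jeh → *rijeh*.

vujadun, rijeh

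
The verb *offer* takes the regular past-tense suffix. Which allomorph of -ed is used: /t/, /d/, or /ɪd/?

/d/

The stem *offer* ends in a voiced sound other than /d/.
The -ed suffix is realized as /ɪd/ after /t, d/; as /t/ after other voiceless consonants; and as /d/ after other voiced sounds.
So -ed on *offer* is pronounced /d/.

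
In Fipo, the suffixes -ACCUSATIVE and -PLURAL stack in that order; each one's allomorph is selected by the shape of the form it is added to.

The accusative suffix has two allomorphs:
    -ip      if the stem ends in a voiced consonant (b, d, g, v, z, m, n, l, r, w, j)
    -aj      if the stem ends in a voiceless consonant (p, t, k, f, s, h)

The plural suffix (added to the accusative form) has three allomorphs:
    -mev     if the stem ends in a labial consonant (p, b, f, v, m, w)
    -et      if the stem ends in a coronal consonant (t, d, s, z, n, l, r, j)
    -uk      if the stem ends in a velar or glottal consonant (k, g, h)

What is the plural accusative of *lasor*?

lasoripmev

*lasor*: final consonant = /r/, voiced → -ip → *lasorip*.
Since the final consonant of the accusative form *lasorip* is /p/ (labial), it takes -mev, giving *lasoripmev*.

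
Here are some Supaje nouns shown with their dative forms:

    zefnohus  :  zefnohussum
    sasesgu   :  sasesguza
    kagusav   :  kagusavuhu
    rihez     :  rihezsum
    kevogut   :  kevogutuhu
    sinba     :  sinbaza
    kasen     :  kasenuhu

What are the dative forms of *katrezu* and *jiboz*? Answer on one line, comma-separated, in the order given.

katrezuza, jibozsum

The pattern is sibilance of the final sound: -sum when the stem ends in a sibilant (*zefnohus*, *rihez*); -uhu when the stem ends in a non-sibilant consonant (*kagusav*, *kevogut*, *kasen*); -za when the stem ends in a vowel (*sasesgu*, *sinba*).
The final sound of *katrezu* is /u/, which is a vowel, so the suffix is -za, giving *katrezuza*.
*jiboz*: final sound = /z/, a sibilant → -sum → *jibozsum*.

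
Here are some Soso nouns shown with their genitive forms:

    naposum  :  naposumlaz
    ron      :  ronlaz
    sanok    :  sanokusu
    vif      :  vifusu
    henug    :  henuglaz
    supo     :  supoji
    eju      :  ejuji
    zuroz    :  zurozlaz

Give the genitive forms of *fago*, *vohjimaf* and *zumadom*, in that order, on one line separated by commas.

The alternation tracks the final sound of the stem — -usu when the stem ends in a voiceless consonant (*sanok*, *vif*); -laz when the stem ends in a voiced consonant (*naposum*, *ron*, *henug*, *zuroz*); -ji when the stem ends in a vowel (*supo*, *eju*).
*fago* — final sound /o/ (a vowel) → -ji → *fagoji*.
The final sound of *vohjimaf* is /f/, which is a voiceless consonant, so the suffix is -usu, giving *vohjimafusu*.
*zumadom* — final sound /m/ (a voiced consonant) → -laz → *zumadomlaz*.

fagoji, vohjimafusu, zumadomlaz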